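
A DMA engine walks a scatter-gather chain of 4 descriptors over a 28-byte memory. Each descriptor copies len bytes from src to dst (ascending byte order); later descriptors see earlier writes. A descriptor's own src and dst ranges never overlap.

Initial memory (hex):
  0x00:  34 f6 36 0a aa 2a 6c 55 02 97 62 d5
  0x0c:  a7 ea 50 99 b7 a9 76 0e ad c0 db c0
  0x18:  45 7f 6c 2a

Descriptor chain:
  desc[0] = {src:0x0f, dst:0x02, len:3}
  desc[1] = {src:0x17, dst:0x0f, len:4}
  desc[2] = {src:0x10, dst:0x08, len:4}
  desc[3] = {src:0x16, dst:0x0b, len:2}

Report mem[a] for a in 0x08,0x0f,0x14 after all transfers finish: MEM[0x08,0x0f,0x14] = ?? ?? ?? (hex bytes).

MEM[0x08,0x0f,0x14] = 45 c0 ad

[0] 0x0f->0x02 len=3 : 99 b7 a9
[1] 0x17->0x0f len=4 : c0 45 7f 6c
[2] 0x10->0x08 len=4 : 45 7f 6c 0e
[3] 0x16->0x0b len=2 : db c0
query mem[0x08]=0x45, mem[0x0f]=0xc0, mem[0x14]=0xad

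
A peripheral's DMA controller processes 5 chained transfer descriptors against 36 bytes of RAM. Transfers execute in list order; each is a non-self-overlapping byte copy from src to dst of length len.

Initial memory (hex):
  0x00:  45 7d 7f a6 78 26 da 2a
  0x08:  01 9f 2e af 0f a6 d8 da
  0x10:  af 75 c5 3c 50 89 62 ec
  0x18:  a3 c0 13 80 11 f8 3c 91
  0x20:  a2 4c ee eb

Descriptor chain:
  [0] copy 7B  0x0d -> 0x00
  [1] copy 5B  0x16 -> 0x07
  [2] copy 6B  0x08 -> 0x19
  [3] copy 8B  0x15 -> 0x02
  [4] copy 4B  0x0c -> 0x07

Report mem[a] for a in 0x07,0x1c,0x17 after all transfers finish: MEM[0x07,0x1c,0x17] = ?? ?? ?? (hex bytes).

MEM[0x07,0x1c,0x17] = 0f 13 ec

  after D0: wrote 7B at 0x00 = a6d8daaf75c53c
  after D1: wrote 5B at 0x07 = 62eca3c013
  after D2: wrote 6B at 0x19 = eca3c0130fa6
  after D3: wrote 8B at 0x02 = 8962eca3eca3c013
  after D4: wrote 4B at 0x07 = 0fa6d8da
query mem[0x07]=0x0f, mem[0x1c]=0x13, mem[0x17]=0xec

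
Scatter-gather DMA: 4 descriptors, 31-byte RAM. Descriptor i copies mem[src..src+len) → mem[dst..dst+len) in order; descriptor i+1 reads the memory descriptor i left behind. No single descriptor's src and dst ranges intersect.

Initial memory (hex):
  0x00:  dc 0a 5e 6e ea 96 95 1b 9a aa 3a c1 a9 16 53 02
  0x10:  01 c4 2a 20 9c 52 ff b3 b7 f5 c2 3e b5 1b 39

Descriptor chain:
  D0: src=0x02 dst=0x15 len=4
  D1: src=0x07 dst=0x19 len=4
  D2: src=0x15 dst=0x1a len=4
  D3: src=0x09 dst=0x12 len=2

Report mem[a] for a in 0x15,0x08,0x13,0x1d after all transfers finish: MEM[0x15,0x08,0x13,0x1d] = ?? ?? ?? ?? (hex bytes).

#0 dst[0x15+4] := {0x5e,0x6e,0xea,0x96}
#1 dst[0x19+4] := {0x1b,0x9a,0xaa,0x3a}
#2 dst[0x1a+4] := {0x5e,0x6e,0xea,0x96}
#3 dst[0x12+2] := {0xaa,0x3a}
query mem[0x15]=0x5e, mem[0x08]=0x9a, mem[0x13]=0x3a, mem[0x1d]=0x96

MEM[0x15,0x08,0x13,0x1d] = 5e 9a 3a 96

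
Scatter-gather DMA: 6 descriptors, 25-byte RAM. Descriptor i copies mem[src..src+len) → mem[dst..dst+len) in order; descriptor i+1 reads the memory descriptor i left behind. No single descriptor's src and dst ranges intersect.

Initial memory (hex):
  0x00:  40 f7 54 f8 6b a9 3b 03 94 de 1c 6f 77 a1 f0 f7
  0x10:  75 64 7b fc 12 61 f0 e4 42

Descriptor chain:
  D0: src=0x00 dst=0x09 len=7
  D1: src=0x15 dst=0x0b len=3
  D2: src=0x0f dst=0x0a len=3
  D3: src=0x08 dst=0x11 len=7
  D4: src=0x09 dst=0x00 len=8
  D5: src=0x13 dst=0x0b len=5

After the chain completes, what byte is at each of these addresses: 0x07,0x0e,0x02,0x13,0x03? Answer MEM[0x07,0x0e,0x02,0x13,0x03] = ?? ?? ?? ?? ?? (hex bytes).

MEM[0x07,0x0e,0x02,0x13,0x03] = 75 e4 75 3b 64

[0] 0x00->0x09 len=7 : 40 f7 54 f8 6b a9 3b
[1] 0x15->0x0b len=3 : 61 f0 e4
[2] 0x0f->0x0a len=3 : 3b 75 64
[3] 0x08->0x11 len=7 : 94 40 3b 75 64 e4 a9
[4] 0x09->0x00 len=8 : 40 3b 75 64 e4 a9 3b 75
[5] 0x13->0x0b len=5 : 3b 75 64 e4 a9
query mem[0x07]=0x75, mem[0x0e]=0xe4, mem[0x02]=0x75, mem[0x13]=0x3b, mem[0x03]=0x64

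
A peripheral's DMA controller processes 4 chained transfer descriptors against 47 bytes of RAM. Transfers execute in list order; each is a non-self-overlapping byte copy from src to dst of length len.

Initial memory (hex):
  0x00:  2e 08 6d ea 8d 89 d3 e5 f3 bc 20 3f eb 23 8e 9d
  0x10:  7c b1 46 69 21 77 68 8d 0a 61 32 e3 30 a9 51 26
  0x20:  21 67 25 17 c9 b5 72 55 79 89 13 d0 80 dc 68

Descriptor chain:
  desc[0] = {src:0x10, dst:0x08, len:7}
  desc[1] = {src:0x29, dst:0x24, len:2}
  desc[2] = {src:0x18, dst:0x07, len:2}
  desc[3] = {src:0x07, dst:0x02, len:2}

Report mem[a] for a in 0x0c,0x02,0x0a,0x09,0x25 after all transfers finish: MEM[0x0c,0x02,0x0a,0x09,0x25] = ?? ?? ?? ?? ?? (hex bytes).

MEM[0x0c,0x02,0x0a,0x09,0x25] = 21 0a 46 b1 13

  after D0: wrote 7B at 0x08 = 7cb14669217768
  after D1: wrote 2B at 0x24 = 8913
  after D2: wrote 2B at 0x07 = 0a61
  after D3: wrote 2B at 0x02 = 0a61
query mem[0x0c]=0x21, mem[0x02]=0x0a, mem[0x0a]=0x46, mem[0x09]=0xb1, mem[0x25]=0x13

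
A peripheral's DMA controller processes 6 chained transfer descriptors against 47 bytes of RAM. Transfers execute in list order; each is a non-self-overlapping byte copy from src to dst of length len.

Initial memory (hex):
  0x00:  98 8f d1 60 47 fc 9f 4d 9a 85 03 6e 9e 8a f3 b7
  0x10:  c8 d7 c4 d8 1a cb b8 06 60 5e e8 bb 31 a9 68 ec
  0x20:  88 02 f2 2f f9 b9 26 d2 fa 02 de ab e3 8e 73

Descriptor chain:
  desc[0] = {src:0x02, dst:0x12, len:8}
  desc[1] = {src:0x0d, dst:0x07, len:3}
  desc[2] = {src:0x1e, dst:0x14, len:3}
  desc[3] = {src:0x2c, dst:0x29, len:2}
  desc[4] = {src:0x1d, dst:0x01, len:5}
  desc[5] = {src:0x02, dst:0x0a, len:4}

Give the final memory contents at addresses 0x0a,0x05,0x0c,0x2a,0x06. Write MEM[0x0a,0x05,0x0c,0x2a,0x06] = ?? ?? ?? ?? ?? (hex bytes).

#0 dst[0x12+8] := {0xd1,0x60,0x47,0xfc,0x9f,0x4d,0x9a,0x85}
#1 dst[0x07+3] := {0x8a,0xf3,0xb7}
#2 dst[0x14+3] := {0x68,0xec,0x88}
#3 dst[0x29+2] := {0xe3,0x8e}
#4 dst[0x01+5] := {0xa9,0x68,0xec,0x88,0x02}
#5 dst[0x0a+4] := {0x68,0xec,0x88,0x02}
query mem[0x0a]=0x68, mem[0x05]=0x02, mem[0x0c]=0x88, mem[0x2a]=0x8e, mem[0x06]=0x9f

MEM[0x0a,0x05,0x0c,0x2a,0x06] = 68 02 88 8e 9f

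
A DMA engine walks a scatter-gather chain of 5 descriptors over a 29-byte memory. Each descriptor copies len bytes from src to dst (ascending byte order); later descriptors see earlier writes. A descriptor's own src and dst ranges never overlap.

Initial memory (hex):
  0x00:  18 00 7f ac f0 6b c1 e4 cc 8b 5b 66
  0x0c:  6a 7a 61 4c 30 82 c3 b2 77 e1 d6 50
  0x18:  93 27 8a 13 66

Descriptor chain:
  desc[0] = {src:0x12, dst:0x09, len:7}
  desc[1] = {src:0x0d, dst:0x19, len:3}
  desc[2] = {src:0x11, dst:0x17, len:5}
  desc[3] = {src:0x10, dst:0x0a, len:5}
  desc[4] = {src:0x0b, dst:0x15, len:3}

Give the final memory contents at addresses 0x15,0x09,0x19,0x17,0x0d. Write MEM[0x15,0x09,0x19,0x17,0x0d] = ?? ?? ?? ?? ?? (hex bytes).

  after D0: wrote 7B at 0x09 = c3b277e1d65093
  after D1: wrote 3B at 0x19 = d65093
  after D2: wrote 5B at 0x17 = 82c3b277e1
  after D3: wrote 5B at 0x0a = 3082c3b277
  after D4: wrote 3B at 0x15 = 82c3b2
query mem[0x15]=0x82, mem[0x09]=0xc3, mem[0x19]=0xb2, mem[0x17]=0xb2, mem[0x0d]=0xb2

MEM[0x15,0x09,0x19,0x17,0x0d] = 82 c3 b2 b2 b2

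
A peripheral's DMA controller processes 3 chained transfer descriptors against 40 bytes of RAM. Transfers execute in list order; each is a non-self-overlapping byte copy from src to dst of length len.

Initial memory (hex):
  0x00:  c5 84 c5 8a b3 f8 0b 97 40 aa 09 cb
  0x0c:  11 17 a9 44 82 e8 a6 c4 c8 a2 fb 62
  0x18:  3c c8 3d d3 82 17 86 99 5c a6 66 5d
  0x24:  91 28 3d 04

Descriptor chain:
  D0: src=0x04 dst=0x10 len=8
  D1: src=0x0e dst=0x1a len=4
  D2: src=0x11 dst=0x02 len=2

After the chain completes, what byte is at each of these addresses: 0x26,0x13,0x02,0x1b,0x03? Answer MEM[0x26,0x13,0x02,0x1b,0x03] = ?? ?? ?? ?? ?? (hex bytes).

MEM[0x26,0x13,0x02,0x1b,0x03] = 3d 97 f8 44 0b

[0] 0x04->0x10 len=8 : b3 f8 0b 97 40 aa 09 cb
[1] 0x0e->0x1a len=4 : a9 44 b3 f8
[2] 0x11->0x02 len=2 : f8 0b
query mem[0x26]=0x3d, mem[0x13]=0x97, mem[0x02]=0xf8, mem[0x1b]=0x44, mem[0x03]=0x0b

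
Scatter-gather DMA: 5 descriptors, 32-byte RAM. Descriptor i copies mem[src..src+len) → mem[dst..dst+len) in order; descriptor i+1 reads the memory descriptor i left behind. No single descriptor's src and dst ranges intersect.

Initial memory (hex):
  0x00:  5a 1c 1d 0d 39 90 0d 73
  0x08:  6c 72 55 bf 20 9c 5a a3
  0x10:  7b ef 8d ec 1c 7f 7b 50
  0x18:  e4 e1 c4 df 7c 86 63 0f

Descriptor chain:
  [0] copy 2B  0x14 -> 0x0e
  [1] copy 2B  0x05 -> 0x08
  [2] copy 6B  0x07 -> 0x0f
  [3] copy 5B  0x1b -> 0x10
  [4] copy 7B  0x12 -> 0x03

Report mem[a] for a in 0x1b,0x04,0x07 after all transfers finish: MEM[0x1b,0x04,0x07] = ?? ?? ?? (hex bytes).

[0] 0x14->0x0e len=2 : 1c 7f
[1] 0x05->0x08 len=2 : 90 0d
[2] 0x07->0x0f len=6 : 73 90 0d 55 bf 20
[3] 0x1b->0x10 len=5 : df 7c 86 63 0f
[4] 0x12->0x03 len=7 : 86 63 0f 7f 7b 50 e4
query mem[0x1b]=0xdf, mem[0x04]=0x63, mem[0x07]=0x7b

MEM[0x1b,0x04,0x07] = df 63 7b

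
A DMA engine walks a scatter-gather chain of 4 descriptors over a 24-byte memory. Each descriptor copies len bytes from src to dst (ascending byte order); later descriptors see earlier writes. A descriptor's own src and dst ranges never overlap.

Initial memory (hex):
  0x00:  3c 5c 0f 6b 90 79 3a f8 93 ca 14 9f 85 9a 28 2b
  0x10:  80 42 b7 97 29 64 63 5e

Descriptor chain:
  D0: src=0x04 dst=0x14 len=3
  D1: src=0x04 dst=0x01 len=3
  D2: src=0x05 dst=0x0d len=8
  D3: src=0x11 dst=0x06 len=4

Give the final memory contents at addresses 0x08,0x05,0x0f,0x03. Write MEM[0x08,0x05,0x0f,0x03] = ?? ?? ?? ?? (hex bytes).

MEM[0x08,0x05,0x0f,0x03] = 9f 79 f8 3a

#0 dst[0x14+3] := {0x90,0x79,0x3a}
#1 dst[0x01+3] := {0x90,0x79,0x3a}
#2 dst[0x0d+8] := {0x79,0x3a,0xf8,0x93,0xca,0x14,0x9f,0x85}
#3 dst[0x06+4] := {0xca,0x14,0x9f,0x85}
query mem[0x08]=0x9f, mem[0x05]=0x79, mem[0x0f]=0xf8, mem[0x03]=0x3a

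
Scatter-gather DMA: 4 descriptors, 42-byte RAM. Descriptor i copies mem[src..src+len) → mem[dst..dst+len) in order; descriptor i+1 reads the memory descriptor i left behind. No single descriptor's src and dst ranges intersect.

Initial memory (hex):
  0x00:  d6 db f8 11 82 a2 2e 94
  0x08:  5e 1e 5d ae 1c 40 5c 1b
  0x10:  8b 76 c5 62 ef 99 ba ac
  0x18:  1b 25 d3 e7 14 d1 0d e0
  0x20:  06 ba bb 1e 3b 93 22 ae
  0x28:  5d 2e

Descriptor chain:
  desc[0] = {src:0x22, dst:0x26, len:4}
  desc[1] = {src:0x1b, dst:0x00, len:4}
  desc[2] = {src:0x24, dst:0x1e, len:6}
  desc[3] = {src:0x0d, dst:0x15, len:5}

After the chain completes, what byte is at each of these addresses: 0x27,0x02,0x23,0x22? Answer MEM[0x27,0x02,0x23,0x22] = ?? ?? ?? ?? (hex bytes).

D0: mem[0x26..0x29] <- [bb 1e 3b 93]
D1: mem[0x00..0x03] <- [e7 14 d1 0d]
D2: mem[0x1e..0x23] <- [3b 93 bb 1e 3b 93]
D3: mem[0x15..0x19] <- [40 5c 1b 8b 76]
query mem[0x27]=0x1e, mem[0x02]=0xd1, mem[0x23]=0x93, mem[0x22]=0x3b

MEM[0x27,0x02,0x23,0x22] = 1e d1 93 3b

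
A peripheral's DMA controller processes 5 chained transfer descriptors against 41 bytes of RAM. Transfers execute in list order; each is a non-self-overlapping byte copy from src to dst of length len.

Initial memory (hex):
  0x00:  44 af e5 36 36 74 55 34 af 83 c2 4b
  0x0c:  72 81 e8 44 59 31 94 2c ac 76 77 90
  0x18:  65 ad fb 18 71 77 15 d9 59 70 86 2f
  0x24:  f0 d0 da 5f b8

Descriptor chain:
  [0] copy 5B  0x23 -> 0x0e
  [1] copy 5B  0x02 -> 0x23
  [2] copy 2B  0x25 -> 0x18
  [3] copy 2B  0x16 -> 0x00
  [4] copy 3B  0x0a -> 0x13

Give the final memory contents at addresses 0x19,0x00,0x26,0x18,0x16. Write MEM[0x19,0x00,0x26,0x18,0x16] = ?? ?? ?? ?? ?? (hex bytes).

  after D0: wrote 5B at 0x0e = 2ff0d0da5f
  after D1: wrote 5B at 0x23 = e536367455
  after D2: wrote 2B at 0x18 = 3674
  after D3: wrote 2B at 0x00 = 7790
  after D4: wrote 3B at 0x13 = c24b72
query mem[0x19]=0x74, mem[0x00]=0x77, mem[0x26]=0x74, mem[0x18]=0x36, mem[0x16]=0x77

MEM[0x19,0x00,0x26,0x18,0x16] = 74 77 74 36 77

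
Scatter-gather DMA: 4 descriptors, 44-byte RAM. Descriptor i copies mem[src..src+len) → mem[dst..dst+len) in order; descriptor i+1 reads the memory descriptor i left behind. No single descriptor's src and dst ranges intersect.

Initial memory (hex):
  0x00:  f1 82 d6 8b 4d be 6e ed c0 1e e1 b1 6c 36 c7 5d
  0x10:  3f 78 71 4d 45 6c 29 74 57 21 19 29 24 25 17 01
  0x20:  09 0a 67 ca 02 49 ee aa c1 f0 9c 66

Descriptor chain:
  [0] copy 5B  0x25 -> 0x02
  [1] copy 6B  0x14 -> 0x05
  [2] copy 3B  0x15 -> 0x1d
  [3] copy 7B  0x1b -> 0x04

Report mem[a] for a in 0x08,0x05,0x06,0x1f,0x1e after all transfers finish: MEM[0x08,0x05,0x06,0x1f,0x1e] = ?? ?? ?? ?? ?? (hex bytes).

MEM[0x08,0x05,0x06,0x1f,0x1e] = 74 24 6c 74 29

#0 dst[0x02+5] := {0x49,0xee,0xaa,0xc1,0xf0}
#1 dst[0x05+6] := {0x45,0x6c,0x29,0x74,0x57,0x21}
#2 dst[0x1d+3] := {0x6c,0x29,0x74}
#3 dst[0x04+7] := {0x29,0x24,0x6c,0x29,0x74,0x09,0x0a}
query mem[0x08]=0x74, mem[0x05]=0x24, mem[0x06]=0x6c, mem[0x1f]=0x74, mem[0x1e]=0x29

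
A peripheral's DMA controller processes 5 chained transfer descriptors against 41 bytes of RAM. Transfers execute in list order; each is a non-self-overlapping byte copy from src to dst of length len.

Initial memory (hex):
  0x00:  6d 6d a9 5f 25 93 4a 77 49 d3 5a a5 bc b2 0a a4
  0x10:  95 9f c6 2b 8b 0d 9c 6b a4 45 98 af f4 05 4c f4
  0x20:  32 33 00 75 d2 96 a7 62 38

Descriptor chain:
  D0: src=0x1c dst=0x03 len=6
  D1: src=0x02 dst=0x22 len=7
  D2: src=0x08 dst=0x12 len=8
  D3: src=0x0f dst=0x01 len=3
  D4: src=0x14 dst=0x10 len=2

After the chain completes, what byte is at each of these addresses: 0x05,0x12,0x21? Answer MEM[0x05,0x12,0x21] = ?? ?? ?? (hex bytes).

MEM[0x05,0x12,0x21] = 4c 33 33

#0 dst[0x03+6] := {0xf4,0x05,0x4c,0xf4,0x32,0x33}
#1 dst[0x22+7] := {0xa9,0xf4,0x05,0x4c,0xf4,0x32,0x33}
#2 dst[0x12+8] := {0x33,0xd3,0x5a,0xa5,0xbc,0xb2,0x0a,0xa4}
#3 dst[0x01+3] := {0xa4,0x95,0x9f}
#4 dst[0x10+2] := {0x5a,0xa5}
query mem[0x05]=0x4c, mem[0x12]=0x33, mem[0x21]=0x33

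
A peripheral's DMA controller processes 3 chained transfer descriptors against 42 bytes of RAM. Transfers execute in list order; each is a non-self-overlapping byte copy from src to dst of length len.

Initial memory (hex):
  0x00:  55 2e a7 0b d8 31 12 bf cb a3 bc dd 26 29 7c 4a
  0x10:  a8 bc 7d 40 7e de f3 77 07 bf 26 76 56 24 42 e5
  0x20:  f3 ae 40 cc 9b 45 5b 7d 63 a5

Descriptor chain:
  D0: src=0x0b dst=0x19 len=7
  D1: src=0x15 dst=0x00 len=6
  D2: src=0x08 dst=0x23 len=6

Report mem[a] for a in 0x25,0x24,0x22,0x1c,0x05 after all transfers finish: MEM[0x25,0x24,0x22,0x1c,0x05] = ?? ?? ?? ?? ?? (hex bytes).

MEM[0x25,0x24,0x22,0x1c,0x05] = bc a3 40 7c 26

#0 dst[0x19+7] := {0xdd,0x26,0x29,0x7c,0x4a,0xa8,0xbc}
#1 dst[0x00+6] := {0xde,0xf3,0x77,0x07,0xdd,0x26}
#2 dst[0x23+6] := {0xcb,0xa3,0xbc,0xdd,0x26,0x29}
query mem[0x25]=0xbc, mem[0x24]=0xa3, mem[0x22]=0x40, mem[0x1c]=0x7c, mem[0x05]=0x26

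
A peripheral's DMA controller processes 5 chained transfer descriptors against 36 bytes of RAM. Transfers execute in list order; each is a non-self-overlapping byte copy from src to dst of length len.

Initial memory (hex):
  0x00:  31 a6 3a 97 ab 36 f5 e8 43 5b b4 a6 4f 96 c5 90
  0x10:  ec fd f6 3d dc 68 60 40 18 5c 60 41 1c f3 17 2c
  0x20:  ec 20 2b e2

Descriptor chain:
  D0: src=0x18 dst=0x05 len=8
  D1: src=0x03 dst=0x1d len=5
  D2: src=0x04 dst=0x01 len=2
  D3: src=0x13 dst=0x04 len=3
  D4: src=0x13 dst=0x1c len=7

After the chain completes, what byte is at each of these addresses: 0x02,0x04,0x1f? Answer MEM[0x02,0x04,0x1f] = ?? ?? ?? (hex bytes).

D0: mem[0x05..0x0c] <- [18 5c 60 41 1c f3 17 2c]
D1: mem[0x1d..0x21] <- [97 ab 18 5c 60]
D2: mem[0x01..0x02] <- [ab 18]
D3: mem[0x04..0x06] <- [3d dc 68]
D4: mem[0x1c..0x22] <- [3d dc 68 60 40 18 5c]
query mem[0x02]=0x18, mem[0x04]=0x3d, mem[0x1f]=0x60

MEM[0x02,0x04,0x1f] = 18 3d 60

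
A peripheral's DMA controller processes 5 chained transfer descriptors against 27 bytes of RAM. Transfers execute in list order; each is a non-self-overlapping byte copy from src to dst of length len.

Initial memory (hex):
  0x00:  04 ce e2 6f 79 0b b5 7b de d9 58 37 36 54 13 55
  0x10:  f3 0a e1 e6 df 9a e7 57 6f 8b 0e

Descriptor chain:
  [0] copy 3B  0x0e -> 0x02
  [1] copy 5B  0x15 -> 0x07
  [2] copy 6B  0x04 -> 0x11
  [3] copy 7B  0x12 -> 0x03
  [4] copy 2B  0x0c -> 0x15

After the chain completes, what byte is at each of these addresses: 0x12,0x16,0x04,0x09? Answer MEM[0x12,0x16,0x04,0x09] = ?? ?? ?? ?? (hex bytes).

MEM[0x12,0x16,0x04,0x09] = 0b 54 b5 6f

[0] 0x0e->0x02 len=3 : 13 55 f3
[1] 0x15->0x07 len=5 : 9a e7 57 6f 8b
[2] 0x04->0x11 len=6 : f3 0b b5 9a e7 57
[3] 0x12->0x03 len=7 : 0b b5 9a e7 57 57 6f
[4] 0x0c->0x15 len=2 : 36 54
query mem[0x12]=0x0b, mem[0x16]=0x54, mem[0x04]=0xb5, mem[0x09]=0x6f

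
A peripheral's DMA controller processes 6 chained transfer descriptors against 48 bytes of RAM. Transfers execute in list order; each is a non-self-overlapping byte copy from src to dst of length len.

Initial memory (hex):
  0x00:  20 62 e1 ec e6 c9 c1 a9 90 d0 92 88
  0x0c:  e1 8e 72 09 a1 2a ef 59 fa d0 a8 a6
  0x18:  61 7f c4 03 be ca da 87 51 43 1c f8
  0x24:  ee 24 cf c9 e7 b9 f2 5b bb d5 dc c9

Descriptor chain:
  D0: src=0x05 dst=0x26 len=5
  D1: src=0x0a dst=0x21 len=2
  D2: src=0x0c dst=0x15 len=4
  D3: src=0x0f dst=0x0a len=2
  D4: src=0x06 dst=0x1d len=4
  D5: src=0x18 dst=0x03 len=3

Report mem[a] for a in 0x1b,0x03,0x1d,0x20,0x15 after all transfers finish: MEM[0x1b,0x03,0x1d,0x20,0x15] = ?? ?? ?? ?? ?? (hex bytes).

  after D0: wrote 5B at 0x26 = c9c1a990d0
  after D1: wrote 2B at 0x21 = 9288
  after D2: wrote 4B at 0x15 = e18e7209
  after D3: wrote 2B at 0x0a = 09a1
  after D4: wrote 4B at 0x1d = c1a990d0
  after D5: wrote 3B at 0x03 = 097fc4
query mem[0x1b]=0x03, mem[0x03]=0x09, mem[0x1d]=0xc1, mem[0x20]=0xd0, mem[0x15]=0xe1

MEM[0x1b,0x03,0x1d,0x20,0x15] = 03 09 c1 d0 e1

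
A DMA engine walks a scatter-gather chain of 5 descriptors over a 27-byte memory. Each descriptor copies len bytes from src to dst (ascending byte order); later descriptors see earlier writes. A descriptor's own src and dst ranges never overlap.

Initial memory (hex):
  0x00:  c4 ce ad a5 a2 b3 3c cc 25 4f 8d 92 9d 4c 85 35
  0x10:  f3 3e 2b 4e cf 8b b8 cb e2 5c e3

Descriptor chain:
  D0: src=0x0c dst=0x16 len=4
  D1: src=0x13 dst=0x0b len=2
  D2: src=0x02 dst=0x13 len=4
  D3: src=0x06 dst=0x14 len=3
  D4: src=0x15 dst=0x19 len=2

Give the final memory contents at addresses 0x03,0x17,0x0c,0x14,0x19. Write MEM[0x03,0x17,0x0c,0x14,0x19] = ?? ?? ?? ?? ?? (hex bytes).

#0 dst[0x16+4] := {0x9d,0x4c,0x85,0x35}
#1 dst[0x0b+2] := {0x4e,0xcf}
#2 dst[0x13+4] := {0xad,0xa5,0xa2,0xb3}
#3 dst[0x14+3] := {0x3c,0xcc,0x25}
#4 dst[0x19+2] := {0xcc,0x25}
query mem[0x03]=0xa5, mem[0x17]=0x4c, mem[0x0c]=0xcf, mem[0x14]=0x3c, mem[0x19]=0xcc

MEM[0x03,0x17,0x0c,0x14,0x19] = a5 4c cf 3c cc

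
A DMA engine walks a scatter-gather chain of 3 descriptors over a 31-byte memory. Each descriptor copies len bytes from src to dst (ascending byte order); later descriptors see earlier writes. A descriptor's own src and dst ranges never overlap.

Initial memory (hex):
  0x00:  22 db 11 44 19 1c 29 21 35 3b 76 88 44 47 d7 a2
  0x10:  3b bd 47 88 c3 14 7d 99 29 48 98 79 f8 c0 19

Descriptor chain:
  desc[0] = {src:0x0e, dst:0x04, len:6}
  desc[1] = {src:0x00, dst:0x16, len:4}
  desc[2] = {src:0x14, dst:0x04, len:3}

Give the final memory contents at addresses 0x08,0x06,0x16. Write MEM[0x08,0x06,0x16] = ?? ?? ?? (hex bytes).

#0 dst[0x04+6] := {0xd7,0xa2,0x3b,0xbd,0x47,0x88}
#1 dst[0x16+4] := {0x22,0xdb,0x11,0x44}
#2 dst[0x04+3] := {0xc3,0x14,0x22}
query mem[0x08]=0x47, mem[0x06]=0x22, mem[0x16]=0x22

MEM[0x08,0x06,0x16] = 47 22 22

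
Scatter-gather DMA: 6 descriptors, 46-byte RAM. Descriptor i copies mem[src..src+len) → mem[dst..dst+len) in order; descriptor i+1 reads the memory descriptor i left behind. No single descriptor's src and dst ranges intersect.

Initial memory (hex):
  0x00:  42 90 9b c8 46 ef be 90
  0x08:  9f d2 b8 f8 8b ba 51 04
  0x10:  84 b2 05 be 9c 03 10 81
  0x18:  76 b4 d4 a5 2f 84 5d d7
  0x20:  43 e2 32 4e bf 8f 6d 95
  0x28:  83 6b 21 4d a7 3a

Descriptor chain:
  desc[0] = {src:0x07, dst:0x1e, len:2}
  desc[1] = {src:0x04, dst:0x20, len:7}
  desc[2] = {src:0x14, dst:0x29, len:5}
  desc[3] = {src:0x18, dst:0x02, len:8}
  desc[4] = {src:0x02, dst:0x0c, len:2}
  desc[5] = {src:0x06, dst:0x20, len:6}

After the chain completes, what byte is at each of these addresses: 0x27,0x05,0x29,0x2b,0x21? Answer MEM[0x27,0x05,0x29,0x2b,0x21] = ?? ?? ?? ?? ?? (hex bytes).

D0: mem[0x1e..0x1f] <- [90 9f]
D1: mem[0x20..0x26] <- [46 ef be 90 9f d2 b8]
D2: mem[0x29..0x2d] <- [9c 03 10 81 76]
D3: mem[0x02..0x09] <- [76 b4 d4 a5 2f 84 90 9f]
D4: mem[0x0c..0x0d] <- [76 b4]
D5: mem[0x20..0x25] <- [2f 84 90 9f b8 f8]
query mem[0x27]=0x95, mem[0x05]=0xa5, mem[0x29]=0x9c, mem[0x2b]=0x10, mem[0x21]=0x84

MEM[0x27,0x05,0x29,0x2b,0x21] = 95 a5 9c 10 84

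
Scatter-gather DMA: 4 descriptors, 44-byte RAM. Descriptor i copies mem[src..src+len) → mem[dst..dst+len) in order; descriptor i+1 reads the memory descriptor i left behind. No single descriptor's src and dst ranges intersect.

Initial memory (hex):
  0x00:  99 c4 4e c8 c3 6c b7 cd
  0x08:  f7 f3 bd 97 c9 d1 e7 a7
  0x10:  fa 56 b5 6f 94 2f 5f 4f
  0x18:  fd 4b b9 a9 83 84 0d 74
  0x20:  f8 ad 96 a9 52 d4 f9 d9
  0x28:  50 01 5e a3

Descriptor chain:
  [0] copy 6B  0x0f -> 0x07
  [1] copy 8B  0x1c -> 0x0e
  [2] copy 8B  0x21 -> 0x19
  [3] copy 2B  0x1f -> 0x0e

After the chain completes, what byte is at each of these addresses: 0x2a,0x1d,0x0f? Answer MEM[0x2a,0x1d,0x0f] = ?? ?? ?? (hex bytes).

[0] 0x0f->0x07 len=6 : a7 fa 56 b5 6f 94
[1] 0x1c->0x0e len=8 : 83 84 0d 74 f8 ad 96 a9
[2] 0x21->0x19 len=8 : ad 96 a9 52 d4 f9 d9 50
[3] 0x1f->0x0e len=2 : d9 50
query mem[0x2a]=0x5e, mem[0x1d]=0xd4, mem[0x0f]=0x50

MEM[0x2a,0x1d,0x0f] = 5e d4 50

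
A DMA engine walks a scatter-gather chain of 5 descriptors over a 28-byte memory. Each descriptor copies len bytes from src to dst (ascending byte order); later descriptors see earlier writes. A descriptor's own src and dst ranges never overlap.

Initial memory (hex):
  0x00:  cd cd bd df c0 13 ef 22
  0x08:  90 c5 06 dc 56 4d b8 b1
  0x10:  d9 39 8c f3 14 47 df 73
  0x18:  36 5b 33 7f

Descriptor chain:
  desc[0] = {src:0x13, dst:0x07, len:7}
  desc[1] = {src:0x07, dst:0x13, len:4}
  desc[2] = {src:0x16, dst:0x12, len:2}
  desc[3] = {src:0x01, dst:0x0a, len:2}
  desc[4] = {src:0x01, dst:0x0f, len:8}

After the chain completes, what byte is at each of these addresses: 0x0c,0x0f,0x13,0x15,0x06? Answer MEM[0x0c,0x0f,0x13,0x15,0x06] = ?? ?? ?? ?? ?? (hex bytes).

D0: mem[0x07..0x0d] <- [f3 14 47 df 73 36 5b]
D1: mem[0x13..0x16] <- [f3 14 47 df]
D2: mem[0x12..0x13] <- [df 73]
D3: mem[0x0a..0x0b] <- [cd bd]
D4: mem[0x0f..0x16] <- [cd bd df c0 13 ef f3 14]
query mem[0x0c]=0x36, mem[0x0f]=0xcd, mem[0x13]=0x13, mem[0x15]=0xf3, mem[0x06]=0xef

MEM[0x0c,0x0f,0x13,0x15,0x06] = 36 cd 13 f3 ef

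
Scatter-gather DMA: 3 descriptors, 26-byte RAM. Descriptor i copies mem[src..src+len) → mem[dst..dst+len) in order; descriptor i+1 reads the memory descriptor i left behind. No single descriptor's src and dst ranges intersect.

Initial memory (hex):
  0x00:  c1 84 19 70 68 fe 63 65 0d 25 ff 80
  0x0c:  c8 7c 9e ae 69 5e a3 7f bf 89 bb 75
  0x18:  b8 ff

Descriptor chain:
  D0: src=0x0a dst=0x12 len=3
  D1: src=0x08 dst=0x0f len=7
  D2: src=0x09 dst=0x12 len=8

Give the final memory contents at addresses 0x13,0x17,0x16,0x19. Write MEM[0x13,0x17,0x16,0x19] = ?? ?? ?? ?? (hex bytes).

MEM[0x13,0x17,0x16,0x19] = ff 9e 7c 25

  after D0: wrote 3B at 0x12 = ff80c8
  after D1: wrote 7B at 0x0f = 0d25ff80c87c9e
  after D2: wrote 8B at 0x12 = 25ff80c87c9e0d25
query mem[0x13]=0xff, mem[0x17]=0x9e, mem[0x16]=0x7c, mem[0x19]=0x25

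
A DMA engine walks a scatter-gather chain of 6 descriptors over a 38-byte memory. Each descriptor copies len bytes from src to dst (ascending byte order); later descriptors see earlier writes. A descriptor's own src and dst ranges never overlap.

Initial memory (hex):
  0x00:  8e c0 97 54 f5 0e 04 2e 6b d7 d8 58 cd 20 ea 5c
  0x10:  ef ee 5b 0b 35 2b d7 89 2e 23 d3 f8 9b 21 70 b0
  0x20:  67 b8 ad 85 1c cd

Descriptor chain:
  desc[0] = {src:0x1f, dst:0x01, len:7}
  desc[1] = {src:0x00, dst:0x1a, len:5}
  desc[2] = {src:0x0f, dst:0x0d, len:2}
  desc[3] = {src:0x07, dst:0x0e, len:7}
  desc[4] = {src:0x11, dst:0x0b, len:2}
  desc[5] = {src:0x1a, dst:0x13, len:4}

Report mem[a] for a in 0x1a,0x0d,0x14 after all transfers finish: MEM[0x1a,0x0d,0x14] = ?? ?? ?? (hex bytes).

#0 dst[0x01+7] := {0xb0,0x67,0xb8,0xad,0x85,0x1c,0xcd}
#1 dst[0x1a+5] := {0x8e,0xb0,0x67,0xb8,0xad}
#2 dst[0x0d+2] := {0x5c,0xef}
#3 dst[0x0e+7] := {0xcd,0x6b,0xd7,0xd8,0x58,0xcd,0x5c}
#4 dst[0x0b+2] := {0xd8,0x58}
#5 dst[0x13+4] := {0x8e,0xb0,0x67,0xb8}
query mem[0x1a]=0x8e, mem[0x0d]=0x5c, mem[0x14]=0xb0

MEM[0x1a,0x0d,0x14] = 8e 5c b0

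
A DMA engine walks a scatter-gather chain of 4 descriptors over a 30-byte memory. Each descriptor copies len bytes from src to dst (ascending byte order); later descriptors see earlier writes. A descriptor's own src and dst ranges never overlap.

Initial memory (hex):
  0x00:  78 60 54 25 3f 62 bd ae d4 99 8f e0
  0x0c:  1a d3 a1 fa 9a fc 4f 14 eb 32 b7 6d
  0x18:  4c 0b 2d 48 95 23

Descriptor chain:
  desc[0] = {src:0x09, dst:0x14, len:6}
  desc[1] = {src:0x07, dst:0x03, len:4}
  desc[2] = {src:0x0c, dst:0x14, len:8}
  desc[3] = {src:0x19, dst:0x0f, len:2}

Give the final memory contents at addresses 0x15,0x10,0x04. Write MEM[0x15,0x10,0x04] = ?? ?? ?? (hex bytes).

[0] 0x09->0x14 len=6 : 99 8f e0 1a d3 a1
[1] 0x07->0x03 len=4 : ae d4 99 8f
[2] 0x0c->0x14 len=8 : 1a d3 a1 fa 9a fc 4f 14
[3] 0x19->0x0f len=2 : fc 4f
query mem[0x15]=0xd3, mem[0x10]=0x4f, mem[0x04]=0xd4

MEM[0x15,0x10,0x04] = d3 4f d4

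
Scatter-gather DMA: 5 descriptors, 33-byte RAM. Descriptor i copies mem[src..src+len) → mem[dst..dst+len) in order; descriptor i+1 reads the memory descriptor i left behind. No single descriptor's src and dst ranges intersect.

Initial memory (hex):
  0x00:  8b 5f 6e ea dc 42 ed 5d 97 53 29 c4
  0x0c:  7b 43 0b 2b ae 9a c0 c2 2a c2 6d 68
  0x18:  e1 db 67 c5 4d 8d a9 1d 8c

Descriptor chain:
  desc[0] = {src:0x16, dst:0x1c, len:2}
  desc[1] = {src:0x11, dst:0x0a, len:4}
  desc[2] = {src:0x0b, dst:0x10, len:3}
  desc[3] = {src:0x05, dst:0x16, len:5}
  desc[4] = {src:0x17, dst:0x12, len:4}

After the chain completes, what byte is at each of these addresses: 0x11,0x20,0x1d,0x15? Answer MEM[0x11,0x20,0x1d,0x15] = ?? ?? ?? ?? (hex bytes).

MEM[0x11,0x20,0x1d,0x15] = c2 8c 68 53

[0] 0x16->0x1c len=2 : 6d 68
[1] 0x11->0x0a len=4 : 9a c0 c2 2a
[2] 0x0b->0x10 len=3 : c0 c2 2a
[3] 0x05->0x16 len=5 : 42 ed 5d 97 53
[4] 0x17->0x12 len=4 : ed 5d 97 53
query mem[0x11]=0xc2, mem[0x20]=0x8c, mem[0x1d]=0x68, mem[0x15]=0x53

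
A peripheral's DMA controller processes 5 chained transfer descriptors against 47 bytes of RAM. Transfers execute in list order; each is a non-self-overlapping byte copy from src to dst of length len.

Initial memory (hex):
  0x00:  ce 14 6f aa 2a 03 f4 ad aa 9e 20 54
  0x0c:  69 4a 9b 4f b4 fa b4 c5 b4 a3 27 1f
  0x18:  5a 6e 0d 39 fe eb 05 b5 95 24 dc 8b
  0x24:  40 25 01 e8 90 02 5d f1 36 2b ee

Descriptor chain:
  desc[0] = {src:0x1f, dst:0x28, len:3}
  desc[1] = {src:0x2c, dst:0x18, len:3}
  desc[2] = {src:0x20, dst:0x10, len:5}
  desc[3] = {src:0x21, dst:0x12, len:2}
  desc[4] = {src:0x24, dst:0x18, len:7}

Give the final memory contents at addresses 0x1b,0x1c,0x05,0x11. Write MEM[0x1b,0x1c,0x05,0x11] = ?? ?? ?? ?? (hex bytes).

MEM[0x1b,0x1c,0x05,0x11] = e8 b5 03 24

#0 dst[0x28+3] := {0xb5,0x95,0x24}
#1 dst[0x18+3] := {0x36,0x2b,0xee}
#2 dst[0x10+5] := {0x95,0x24,0xdc,0x8b,0x40}
#3 dst[0x12+2] := {0x24,0xdc}
#4 dst[0x18+7] := {0x40,0x25,0x01,0xe8,0xb5,0x95,0x24}
query mem[0x1b]=0xe8, mem[0x1c]=0xb5, mem[0x05]=0x03, mem[0x11]=0x24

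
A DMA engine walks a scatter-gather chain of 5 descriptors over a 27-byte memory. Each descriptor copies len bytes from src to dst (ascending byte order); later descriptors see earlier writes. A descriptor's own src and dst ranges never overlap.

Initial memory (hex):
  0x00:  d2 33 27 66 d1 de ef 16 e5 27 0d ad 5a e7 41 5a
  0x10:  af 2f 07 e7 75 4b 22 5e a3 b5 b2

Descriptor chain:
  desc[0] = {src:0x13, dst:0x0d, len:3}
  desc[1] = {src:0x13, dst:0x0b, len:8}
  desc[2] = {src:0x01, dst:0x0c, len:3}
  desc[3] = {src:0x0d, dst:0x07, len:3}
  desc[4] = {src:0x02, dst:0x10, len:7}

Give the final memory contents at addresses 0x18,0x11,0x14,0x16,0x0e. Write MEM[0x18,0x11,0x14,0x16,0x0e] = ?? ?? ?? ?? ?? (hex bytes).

MEM[0x18,0x11,0x14,0x16,0x0e] = a3 66 ef 66 66

D0: mem[0x0d..0x0f] <- [e7 75 4b]
D1: mem[0x0b..0x12] <- [e7 75 4b 22 5e a3 b5 b2]
D2: mem[0x0c..0x0e] <- [33 27 66]
D3: mem[0x07..0x09] <- [27 66 5e]
D4: mem[0x10..0x16] <- [27 66 d1 de ef 27 66]
query mem[0x18]=0xa3, mem[0x11]=0x66, mem[0x14]=0xef, mem[0x16]=0x66, mem[0x0e]=0x66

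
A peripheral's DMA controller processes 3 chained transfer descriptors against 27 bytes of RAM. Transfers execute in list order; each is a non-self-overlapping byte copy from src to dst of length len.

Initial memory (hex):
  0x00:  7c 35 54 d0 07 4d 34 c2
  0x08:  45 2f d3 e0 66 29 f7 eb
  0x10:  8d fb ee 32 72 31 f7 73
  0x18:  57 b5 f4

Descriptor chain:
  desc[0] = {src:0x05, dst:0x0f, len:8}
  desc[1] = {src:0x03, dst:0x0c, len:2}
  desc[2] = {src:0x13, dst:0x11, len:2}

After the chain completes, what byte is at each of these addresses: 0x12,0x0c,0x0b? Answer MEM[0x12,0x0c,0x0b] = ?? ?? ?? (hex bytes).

#0 dst[0x0f+8] := {0x4d,0x34,0xc2,0x45,0x2f,0xd3,0xe0,0x66}
#1 dst[0x0c+2] := {0xd0,0x07}
#2 dst[0x11+2] := {0x2f,0xd3}
query mem[0x12]=0xd3, mem[0x0c]=0xd0, mem[0x0b]=0xe0

MEM[0x12,0x0c,0x0b] = d3 d0 e0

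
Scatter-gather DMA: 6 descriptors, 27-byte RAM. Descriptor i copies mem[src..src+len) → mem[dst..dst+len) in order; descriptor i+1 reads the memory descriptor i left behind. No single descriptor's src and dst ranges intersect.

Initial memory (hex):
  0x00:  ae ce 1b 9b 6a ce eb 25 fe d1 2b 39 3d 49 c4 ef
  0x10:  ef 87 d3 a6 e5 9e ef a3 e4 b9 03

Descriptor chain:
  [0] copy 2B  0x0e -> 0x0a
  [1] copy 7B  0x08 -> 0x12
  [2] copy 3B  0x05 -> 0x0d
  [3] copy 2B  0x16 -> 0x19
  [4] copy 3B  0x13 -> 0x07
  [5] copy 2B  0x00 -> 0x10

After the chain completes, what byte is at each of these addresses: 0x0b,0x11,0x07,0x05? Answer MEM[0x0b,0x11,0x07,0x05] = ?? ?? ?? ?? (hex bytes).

D0: mem[0x0a..0x0b] <- [c4 ef]
D1: mem[0x12..0x18] <- [fe d1 c4 ef 3d 49 c4]
D2: mem[0x0d..0x0f] <- [ce eb 25]
D3: mem[0x19..0x1a] <- [3d 49]
D4: mem[0x07..0x09] <- [d1 c4 ef]
D5: mem[0x10..0x11] <- [ae ce]
query mem[0x0b]=0xef, mem[0x11]=0xce, mem[0x07]=0xd1, mem[0x05]=0xce

MEM[0x0b,0x11,0x07,0x05] = ef ce d1 ce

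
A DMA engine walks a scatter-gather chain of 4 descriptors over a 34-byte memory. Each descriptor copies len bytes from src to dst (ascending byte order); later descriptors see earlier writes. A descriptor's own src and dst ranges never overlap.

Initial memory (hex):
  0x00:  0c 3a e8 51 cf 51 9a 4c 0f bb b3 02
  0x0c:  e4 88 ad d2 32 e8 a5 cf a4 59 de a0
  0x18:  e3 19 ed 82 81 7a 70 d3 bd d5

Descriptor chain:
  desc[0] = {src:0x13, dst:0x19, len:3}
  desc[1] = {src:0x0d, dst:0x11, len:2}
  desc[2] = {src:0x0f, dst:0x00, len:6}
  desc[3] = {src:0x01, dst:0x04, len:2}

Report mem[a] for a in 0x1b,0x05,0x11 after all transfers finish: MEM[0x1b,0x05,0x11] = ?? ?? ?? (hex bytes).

MEM[0x1b,0x05,0x11] = 59 88 88

[0] 0x13->0x19 len=3 : cf a4 59
[1] 0x0d->0x11 len=2 : 88 ad
[2] 0x0f->0x00 len=6 : d2 32 88 ad cf a4
[3] 0x01->0x04 len=2 : 32 88
query mem[0x1b]=0x59, mem[0x05]=0x88, mem[0x11]=0x88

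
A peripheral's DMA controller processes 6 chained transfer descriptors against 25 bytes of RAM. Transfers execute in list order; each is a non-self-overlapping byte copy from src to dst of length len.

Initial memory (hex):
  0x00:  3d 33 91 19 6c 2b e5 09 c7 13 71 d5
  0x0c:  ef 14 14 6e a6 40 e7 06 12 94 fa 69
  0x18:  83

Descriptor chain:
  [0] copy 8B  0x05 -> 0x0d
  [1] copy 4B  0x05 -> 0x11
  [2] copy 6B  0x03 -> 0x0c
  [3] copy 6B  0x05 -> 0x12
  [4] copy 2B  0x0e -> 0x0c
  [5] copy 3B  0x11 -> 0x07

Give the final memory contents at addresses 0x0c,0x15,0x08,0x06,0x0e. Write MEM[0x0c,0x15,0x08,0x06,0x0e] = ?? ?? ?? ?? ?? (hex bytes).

D0: mem[0x0d..0x14] <- [2b e5 09 c7 13 71 d5 ef]
D1: mem[0x11..0x14] <- [2b e5 09 c7]
D2: mem[0x0c..0x11] <- [19 6c 2b e5 09 c7]
D3: mem[0x12..0x17] <- [2b e5 09 c7 13 71]
D4: mem[0x0c..0x0d] <- [2b e5]
D5: mem[0x07..0x09] <- [c7 2b e5]
query mem[0x0c]=0x2b, mem[0x15]=0xc7, mem[0x08]=0x2b, mem[0x06]=0xe5, mem[0x0e]=0x2b

MEM[0x0c,0x15,0x08,0x06,0x0e] = 2b c7 2b e5 2b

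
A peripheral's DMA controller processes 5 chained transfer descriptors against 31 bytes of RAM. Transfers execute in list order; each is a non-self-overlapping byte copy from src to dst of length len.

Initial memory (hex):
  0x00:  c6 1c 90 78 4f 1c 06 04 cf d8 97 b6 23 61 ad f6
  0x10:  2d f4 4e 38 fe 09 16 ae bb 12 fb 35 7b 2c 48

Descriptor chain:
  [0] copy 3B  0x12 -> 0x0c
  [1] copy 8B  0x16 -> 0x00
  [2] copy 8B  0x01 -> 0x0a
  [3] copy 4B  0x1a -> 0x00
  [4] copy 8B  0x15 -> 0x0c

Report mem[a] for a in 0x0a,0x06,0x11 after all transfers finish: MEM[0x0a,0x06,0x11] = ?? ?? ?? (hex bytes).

MEM[0x0a,0x06,0x11] = ae 7b fb

[0] 0x12->0x0c len=3 : 4e 38 fe
[1] 0x16->0x00 len=8 : 16 ae bb 12 fb 35 7b 2c
[2] 0x01->0x0a len=8 : ae bb 12 fb 35 7b 2c cf
[3] 0x1a->0x00 len=4 : fb 35 7b 2c
[4] 0x15->0x0c len=8 : 09 16 ae bb 12 fb 35 7b
query mem[0x0a]=0xae, mem[0x06]=0x7b, mem[0x11]=0xfb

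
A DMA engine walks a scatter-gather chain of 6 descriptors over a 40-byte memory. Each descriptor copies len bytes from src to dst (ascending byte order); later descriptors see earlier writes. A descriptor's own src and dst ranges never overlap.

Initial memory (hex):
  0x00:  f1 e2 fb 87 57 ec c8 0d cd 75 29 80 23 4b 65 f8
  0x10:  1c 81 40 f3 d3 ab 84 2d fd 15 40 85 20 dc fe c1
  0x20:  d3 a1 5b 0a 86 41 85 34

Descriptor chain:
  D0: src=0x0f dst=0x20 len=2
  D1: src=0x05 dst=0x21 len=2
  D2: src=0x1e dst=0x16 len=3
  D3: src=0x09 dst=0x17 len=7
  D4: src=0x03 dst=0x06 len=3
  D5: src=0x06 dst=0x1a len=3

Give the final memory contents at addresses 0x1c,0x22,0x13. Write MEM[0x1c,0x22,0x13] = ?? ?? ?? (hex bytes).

MEM[0x1c,0x22,0x13] = ec c8 f3

  after D0: wrote 2B at 0x20 = f81c
  after D1: wrote 2B at 0x21 = ecc8
  after D2: wrote 3B at 0x16 = fec1f8
  after D3: wrote 7B at 0x17 = 752980234b65f8
  after D4: wrote 3B at 0x06 = 8757ec
  after D5: wrote 3B at 0x1a = 8757ec
query mem[0x1c]=0xec, mem[0x22]=0xc8, mem[0x13]=0xf3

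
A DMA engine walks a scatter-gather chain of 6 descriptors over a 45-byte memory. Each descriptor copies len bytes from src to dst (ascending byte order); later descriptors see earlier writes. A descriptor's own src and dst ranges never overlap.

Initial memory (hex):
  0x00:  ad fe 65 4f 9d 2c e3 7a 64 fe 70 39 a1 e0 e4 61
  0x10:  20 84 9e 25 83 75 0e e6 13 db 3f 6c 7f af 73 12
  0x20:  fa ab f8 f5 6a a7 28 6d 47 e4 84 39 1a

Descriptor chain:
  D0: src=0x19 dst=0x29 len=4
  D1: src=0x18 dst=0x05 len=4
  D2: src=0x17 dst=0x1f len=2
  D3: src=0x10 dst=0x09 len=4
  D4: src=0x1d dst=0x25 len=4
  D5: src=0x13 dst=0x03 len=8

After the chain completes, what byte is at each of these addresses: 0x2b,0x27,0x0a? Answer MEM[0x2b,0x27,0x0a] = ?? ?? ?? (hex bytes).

MEM[0x2b,0x27,0x0a] = 6c e6 3f

#0 dst[0x29+4] := {0xdb,0x3f,0x6c,0x7f}
#1 dst[0x05+4] := {0x13,0xdb,0x3f,0x6c}
#2 dst[0x1f+2] := {0xe6,0x13}
#3 dst[0x09+4] := {0x20,0x84,0x9e,0x25}
#4 dst[0x25+4] := {0xaf,0x73,0xe6,0x13}
#5 dst[0x03+8] := {0x25,0x83,0x75,0x0e,0xe6,0x13,0xdb,0x3f}
query mem[0x2b]=0x6c, mem[0x27]=0xe6, mem[0x0a]=0x3f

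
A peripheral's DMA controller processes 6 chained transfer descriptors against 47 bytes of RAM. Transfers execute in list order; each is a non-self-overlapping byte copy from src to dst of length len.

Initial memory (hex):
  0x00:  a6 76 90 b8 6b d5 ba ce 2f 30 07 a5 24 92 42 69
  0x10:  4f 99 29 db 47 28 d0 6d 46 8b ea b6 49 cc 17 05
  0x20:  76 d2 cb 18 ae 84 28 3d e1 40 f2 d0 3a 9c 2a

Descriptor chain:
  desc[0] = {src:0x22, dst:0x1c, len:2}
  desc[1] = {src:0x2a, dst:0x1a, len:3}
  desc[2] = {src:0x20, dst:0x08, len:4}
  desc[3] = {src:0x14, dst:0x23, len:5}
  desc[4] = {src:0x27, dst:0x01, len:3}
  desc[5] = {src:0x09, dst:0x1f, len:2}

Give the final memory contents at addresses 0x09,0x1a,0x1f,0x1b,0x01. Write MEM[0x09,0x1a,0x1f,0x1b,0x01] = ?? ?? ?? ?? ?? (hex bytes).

MEM[0x09,0x1a,0x1f,0x1b,0x01] = d2 f2 d2 d0 46

  after D0: wrote 2B at 0x1c = cb18
  after D1: wrote 3B at 0x1a = f2d03a
  after D2: wrote 4B at 0x08 = 76d2cb18
  after D3: wrote 5B at 0x23 = 4728d06d46
  after D4: wrote 3B at 0x01 = 46e140
  after D5: wrote 2B at 0x1f = d2cb
query mem[0x09]=0xd2, mem[0x1a]=0xf2, mem[0x1f]=0xd2, mem[0x1b]=0xd0, mem[0x01]=0x46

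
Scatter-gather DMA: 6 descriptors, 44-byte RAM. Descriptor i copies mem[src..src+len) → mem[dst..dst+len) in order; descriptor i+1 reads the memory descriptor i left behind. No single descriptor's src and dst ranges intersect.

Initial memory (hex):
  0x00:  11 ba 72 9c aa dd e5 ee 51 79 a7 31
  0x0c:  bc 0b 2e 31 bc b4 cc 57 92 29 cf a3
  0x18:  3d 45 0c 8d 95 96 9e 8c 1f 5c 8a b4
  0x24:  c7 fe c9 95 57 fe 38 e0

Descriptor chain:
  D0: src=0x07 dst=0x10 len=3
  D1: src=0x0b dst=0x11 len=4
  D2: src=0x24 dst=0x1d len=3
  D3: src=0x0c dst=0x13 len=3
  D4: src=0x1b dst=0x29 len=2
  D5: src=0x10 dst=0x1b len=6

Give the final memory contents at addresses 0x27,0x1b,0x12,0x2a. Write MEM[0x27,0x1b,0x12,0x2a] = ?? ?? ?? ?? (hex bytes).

#0 dst[0x10+3] := {0xee,0x51,0x79}
#1 dst[0x11+4] := {0x31,0xbc,0x0b,0x2e}
#2 dst[0x1d+3] := {0xc7,0xfe,0xc9}
#3 dst[0x13+3] := {0xbc,0x0b,0x2e}
#4 dst[0x29+2] := {0x8d,0x95}
#5 dst[0x1b+6] := {0xee,0x31,0xbc,0xbc,0x0b,0x2e}
query mem[0x27]=0x95, mem[0x1b]=0xee, mem[0x12]=0xbc, mem[0x2a]=0x95

MEM[0x27,0x1b,0x12,0x2a] = 95 ee bc 95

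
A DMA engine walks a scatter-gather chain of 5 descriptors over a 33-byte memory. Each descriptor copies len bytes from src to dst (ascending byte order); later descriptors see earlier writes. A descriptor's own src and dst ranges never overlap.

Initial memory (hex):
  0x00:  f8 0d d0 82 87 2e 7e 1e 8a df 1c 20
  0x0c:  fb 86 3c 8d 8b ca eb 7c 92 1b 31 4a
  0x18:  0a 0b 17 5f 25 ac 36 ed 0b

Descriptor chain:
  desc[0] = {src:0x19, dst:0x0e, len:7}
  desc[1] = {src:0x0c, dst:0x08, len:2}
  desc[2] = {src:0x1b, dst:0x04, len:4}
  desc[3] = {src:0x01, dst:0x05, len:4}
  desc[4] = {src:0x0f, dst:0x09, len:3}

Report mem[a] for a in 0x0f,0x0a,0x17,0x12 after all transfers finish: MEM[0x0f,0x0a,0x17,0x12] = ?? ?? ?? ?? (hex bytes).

#0 dst[0x0e+7] := {0x0b,0x17,0x5f,0x25,0xac,0x36,0xed}
#1 dst[0x08+2] := {0xfb,0x86}
#2 dst[0x04+4] := {0x5f,0x25,0xac,0x36}
#3 dst[0x05+4] := {0x0d,0xd0,0x82,0x5f}
#4 dst[0x09+3] := {0x17,0x5f,0x25}
query mem[0x0f]=0x17, mem[0x0a]=0x5f, mem[0x17]=0x4a, mem[0x12]=0xac

MEM[0x0f,0x0a,0x17,0x12] = 17 5f 4a ac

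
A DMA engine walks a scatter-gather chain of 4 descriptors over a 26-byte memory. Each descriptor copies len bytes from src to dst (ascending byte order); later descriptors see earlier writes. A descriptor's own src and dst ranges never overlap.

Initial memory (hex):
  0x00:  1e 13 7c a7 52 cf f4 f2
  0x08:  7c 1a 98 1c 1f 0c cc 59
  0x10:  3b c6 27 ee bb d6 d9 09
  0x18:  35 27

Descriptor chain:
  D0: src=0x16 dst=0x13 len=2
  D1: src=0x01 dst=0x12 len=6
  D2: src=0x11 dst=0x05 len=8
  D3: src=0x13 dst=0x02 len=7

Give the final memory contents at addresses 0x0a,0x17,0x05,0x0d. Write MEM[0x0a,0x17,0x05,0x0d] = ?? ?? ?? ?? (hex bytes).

MEM[0x0a,0x17,0x05,0x0d] = cf f4 cf 0c

  after D0: wrote 2B at 0x13 = d909
  after D1: wrote 6B at 0x12 = 137ca752cff4
  after D2: wrote 8B at 0x05 = c6137ca752cff435
  after D3: wrote 7B at 0x02 = 7ca752cff43527
query mem[0x0a]=0xcf, mem[0x17]=0xf4, mem[0x05]=0xcf, mem[0x0d]=0x0c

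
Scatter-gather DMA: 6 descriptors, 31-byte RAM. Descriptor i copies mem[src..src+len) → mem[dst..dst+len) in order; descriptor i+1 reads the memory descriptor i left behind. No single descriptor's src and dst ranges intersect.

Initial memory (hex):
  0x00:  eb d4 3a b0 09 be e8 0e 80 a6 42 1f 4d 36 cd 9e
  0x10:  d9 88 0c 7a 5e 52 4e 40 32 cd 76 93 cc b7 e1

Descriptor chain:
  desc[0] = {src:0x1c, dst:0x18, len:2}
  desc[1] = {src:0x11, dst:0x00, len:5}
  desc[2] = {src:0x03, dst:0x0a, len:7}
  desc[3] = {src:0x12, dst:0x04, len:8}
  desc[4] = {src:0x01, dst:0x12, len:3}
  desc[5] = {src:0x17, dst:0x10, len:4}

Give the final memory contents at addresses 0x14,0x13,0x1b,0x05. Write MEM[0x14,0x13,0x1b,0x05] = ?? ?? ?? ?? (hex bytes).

MEM[0x14,0x13,0x1b,0x05] = 5e 76 93 7a

[0] 0x1c->0x18 len=2 : cc b7
[1] 0x11->0x00 len=5 : 88 0c 7a 5e 52
[2] 0x03->0x0a len=7 : 5e 52 be e8 0e 80 a6
[3] 0x12->0x04 len=8 : 0c 7a 5e 52 4e 40 cc b7
[4] 0x01->0x12 len=3 : 0c 7a 5e
[5] 0x17->0x10 len=4 : 40 cc b7 76
query mem[0x14]=0x5e, mem[0x13]=0x76, mem[0x1b]=0x93, mem[0x05]=0x7a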